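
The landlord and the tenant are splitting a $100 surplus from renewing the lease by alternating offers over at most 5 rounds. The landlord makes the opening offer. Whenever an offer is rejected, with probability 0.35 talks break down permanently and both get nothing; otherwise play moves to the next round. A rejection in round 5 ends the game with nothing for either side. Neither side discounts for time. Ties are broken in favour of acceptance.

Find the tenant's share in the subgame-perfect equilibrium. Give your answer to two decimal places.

32.36

By backward induction:
Round 5 (the landlord proposes): rejection yields 0 for the tenant; the landlord offers 0 and keeps 100.
Round 4 (the tenant proposes): rejecting gives the landlord an expected 0.65 × 100 = 65, so the tenant offers 65, keeping 35.
Round 3 (the landlord proposes): rejecting gives the tenant an expected 0.65 × 35 = 22.75, so the landlord offers 22.75, keeping 77.25.
Round 2 (the tenant proposes): rejecting gives the landlord an expected 0.65 × 77.25 = 50.2125, so the tenant offers 50.2125, keeping 49.7875.
Round 1 (the landlord proposes): rejecting gives the tenant an expected 0.65 × 49.7875 = 32.361875, so the landlord offers 32.361875, keeping 67.638125.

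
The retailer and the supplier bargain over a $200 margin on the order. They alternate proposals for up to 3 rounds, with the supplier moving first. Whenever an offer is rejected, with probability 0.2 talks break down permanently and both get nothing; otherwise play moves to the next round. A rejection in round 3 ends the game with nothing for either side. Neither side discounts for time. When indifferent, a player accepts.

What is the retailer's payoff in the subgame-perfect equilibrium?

Round 3 (the supplier proposes): the retailer will accept anything ≥ 0, so the supplier offers 0 and keeps 200.
Round 2 (the retailer proposes): rejecting gives the supplier an expected 0.8 × 200 = 160, so the retailer offers 160, keeping 40.
Round 1 (the supplier proposes): rejecting gives the retailer an expected 0.8 × 40 = 32, so the supplier offers 32, keeping 168.

32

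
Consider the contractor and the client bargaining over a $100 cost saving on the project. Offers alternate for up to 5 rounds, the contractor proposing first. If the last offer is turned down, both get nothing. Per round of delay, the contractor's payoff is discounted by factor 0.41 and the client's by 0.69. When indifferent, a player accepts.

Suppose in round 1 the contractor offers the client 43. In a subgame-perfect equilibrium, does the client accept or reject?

Reject

Round 5 (the contractor proposes): the client will accept anything ≥ 0, so the contractor offers 0 and keeps 100.
Round 4 (the client proposes): the contractor can get 100 next round, worth 0.41 × 100 = 41 now, so the client offers 41, keeping 59.
Round 3 (the contractor proposes): the client can get 59 next round, worth 0.69 × 59 = 40.71 now. The contractor offers 40.71 and keeps 100 − 40.71 = 59.29.
Round 2 (the client proposes): the contractor can get 59.29 next round, worth 0.41 × 59.29 = 24.3089 now; the client offers that and keeps 75.6911.
So by rejecting in round 1, the client gets 75.6911 next round, worth 0.69 × 75.6911 = 52.226859 now.
Offer 43 < 52.226859, so the client rejects.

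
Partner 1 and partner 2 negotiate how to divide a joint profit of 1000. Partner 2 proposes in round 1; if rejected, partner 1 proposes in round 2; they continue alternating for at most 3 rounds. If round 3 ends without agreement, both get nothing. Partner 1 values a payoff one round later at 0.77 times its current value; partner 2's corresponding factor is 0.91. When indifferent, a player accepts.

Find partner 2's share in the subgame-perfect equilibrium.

Solve by backward induction from round 3.
Round 3 (partner 2 proposes): partner 1 will accept anything ≥ 0, so partner 2 offers 0 and keeps 1000.
Round 2 (partner 1 proposes): partner 2 can get 1000 next round, worth 0.91 × 1000 = 910 now, so partner 1 offers 910, keeping 90.
Round 1 (partner 2 proposes): partner 1 can get 90 next round, worth 0.77 × 90 = 69.3 now. Partner 2 offers 69.3 and keeps 1000 − 69.3 = 930.7.

930.7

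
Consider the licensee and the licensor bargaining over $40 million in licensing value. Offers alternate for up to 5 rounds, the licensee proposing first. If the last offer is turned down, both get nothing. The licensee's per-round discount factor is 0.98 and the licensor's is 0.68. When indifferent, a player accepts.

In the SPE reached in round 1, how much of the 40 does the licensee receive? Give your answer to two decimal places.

39.09

Round 5 (the licensee proposes): the licensor will accept anything ≥ 0, so the licensee offers 0 and keeps 40.
Round 4 (the licensor proposes): the licensee can get 40 next round, worth 0.98 × 40 = 39.2 now, so the licensor offers 39.2, keeping 0.8.
Round 3 (the licensee proposes): the licensor can get 0.8 next round, worth 0.68 × 0.8 = 0.544 now. The licensee offers 0.544 and keeps 40 − 0.544 = 39.456.
Round 2 (the licensor proposes): the licensee can get 39.456 next round, worth 0.98 × 39.456 = 38.66688 now; the licensor offers that and keeps 1.33312.
Round 1 (the licensee proposes): the licensor can get 1.33312 next round, worth 0.68 × 1.33312 = 0.9065216 now; the licensee offers that and keeps 39.0934784.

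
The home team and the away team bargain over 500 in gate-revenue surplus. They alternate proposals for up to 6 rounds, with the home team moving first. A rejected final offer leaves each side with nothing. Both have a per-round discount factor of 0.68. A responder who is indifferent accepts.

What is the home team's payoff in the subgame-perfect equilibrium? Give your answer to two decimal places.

268.19

Round 6 (the away team proposes): the home team will accept anything ≥ 0, so the away team offers 0 and keeps 500.
Round 5 (the home team proposes): the away team can get 500 next round, worth 0.68 × 500 = 340 now, so the home team offers 340, keeping 160.
Round 4 (the away team proposes): the home team can get 160 next round, worth 0.68 × 160 = 108.8 now; the away team offers that and keeps 391.2.
Round 3 (the home team proposes): the away team can get 391.2 next round, worth 0.68 × 391.2 = 266.016 now; the home team offers that and keeps 233.984.
Round 2 (the away team proposes): the home team can get 233.984 next round, worth 0.68 × 233.984 = 159.10912 now, so the away team offers 159.10912, keeping 340.89088.
Round 1 (the home team proposes): the away team can get 340.89088 next round, worth 0.68 × 340.89088 = 231.8057984 now. The home team offers 231.8057984 and keeps 500 − 231.8057984 = 268.1942016.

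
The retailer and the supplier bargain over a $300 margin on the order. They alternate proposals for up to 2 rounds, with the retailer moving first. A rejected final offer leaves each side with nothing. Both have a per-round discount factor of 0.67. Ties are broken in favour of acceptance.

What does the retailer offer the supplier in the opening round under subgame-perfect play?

201

By backward induction:
Round 2 (the supplier proposes): rejection yields 0 for the retailer; the supplier offers 0 and keeps 300.
Round 1 (the retailer proposes): the supplier can get 300 next round, worth 0.67 × 300 = 201 now; the retailer offers that and keeps 99.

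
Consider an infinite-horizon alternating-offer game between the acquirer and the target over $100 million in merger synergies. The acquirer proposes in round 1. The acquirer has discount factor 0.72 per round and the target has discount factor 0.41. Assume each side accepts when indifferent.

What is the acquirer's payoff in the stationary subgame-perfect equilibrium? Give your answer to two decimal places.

Let x be the acquirer's share when the acquirer proposes and y be the target's share when the target proposes.
The target accepts iff offered ≥ 0.41·y, so x = 100 − 0.41y. Symmetrically y = 100 − 0.72x.
Substituting: x = 100 − 0.41(100 − 0.72x), giving x(1 − 0.72·0.41) = 100(1 − 0.41).
So x = 100 × 0.59 / 0.7048 ≈ 83.7117, and the target receives 100 − x ≈ 16.2883.

83.71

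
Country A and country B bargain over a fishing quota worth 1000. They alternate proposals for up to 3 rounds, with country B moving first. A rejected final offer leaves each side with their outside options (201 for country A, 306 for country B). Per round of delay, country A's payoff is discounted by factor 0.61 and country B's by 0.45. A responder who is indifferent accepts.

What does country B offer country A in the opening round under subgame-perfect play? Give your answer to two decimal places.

Round 3 (country B proposes): country A gets 201 if talks fail, so country B offers 201 and keeps 799.
Round 2 (country A proposes): country B can get 799 next round, worth 0.45 × 799 = 359.55 now, so country A offers 359.55, keeping 640.45.
Round 1 (country B proposes): country A can get 640.45 next round, worth 0.61 × 640.45 = 390.6745 now, so country B offers 390.6745, keeping 609.3255.

390.67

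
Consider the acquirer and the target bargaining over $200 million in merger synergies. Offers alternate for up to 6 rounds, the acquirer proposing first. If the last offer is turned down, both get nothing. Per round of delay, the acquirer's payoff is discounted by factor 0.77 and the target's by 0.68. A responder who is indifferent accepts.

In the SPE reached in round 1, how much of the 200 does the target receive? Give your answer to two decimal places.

Round 6 (the target proposes): the acquirer will accept anything ≥ 0, so the target offers 0 and keeps 200.
Round 5 (the acquirer proposes): the target can get 200 next round, worth 0.68 × 200 = 136 now; the acquirer offers that and keeps 64.
Round 4 (the target proposes): the acquirer can get 64 next round, worth 0.77 × 64 = 49.28 now; the target offers that and keeps 150.72.
Round 3 (the acquirer proposes): the target can get 150.72 next round, worth 0.68 × 150.72 = 102.4896 now. The acquirer offers 102.4896 and keeps 200 − 102.4896 = 97.5104.
Round 2 (the target proposes): the acquirer can get 97.5104 next round, worth 0.77 × 97.5104 = 75.083008 now. The target offers 75.083008 and keeps 200 − 75.083008 = 124.916992.
Round 1 (the acquirer proposes): the target can get 124.916992 next round, worth 0.68 × 124.916992 = 84.94355456 now. The acquirer offers 84.94355456 and keeps 200 − 84.94355456 = 115.05644544.

84.94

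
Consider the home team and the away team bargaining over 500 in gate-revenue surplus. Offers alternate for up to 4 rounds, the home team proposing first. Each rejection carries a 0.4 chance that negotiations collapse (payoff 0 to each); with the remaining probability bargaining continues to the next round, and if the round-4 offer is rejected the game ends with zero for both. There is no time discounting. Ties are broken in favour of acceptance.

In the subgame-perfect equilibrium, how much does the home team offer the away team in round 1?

228

By backward induction:
Round 4 (the away team proposes): rejection yields 0 for the home team; the away team offers 0 and keeps 500.
Round 3 (the home team proposes): rejecting gives the away team an expected 0.6 × 500 = 300. The home team offers 300 and keeps 500 − 300 = 200.
Round 2 (the away team proposes): rejecting gives the home team an expected 0.6 × 200 = 120. The away team offers 120 and keeps 500 − 120 = 380.
Round 1 (the home team proposes): rejecting gives the away team an expected 0.6 × 380 = 228, so the home team offers 228, keeping 272.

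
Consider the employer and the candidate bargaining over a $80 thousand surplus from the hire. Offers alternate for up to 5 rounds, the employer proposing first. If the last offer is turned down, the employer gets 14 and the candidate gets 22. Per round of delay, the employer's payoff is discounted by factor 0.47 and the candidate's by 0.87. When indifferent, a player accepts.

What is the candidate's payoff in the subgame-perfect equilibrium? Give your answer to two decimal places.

Work backward from the last round.
Round 5 (the employer proposes): the candidate gets 22 if talks fail, so the employer offers 22 and keeps 58.
Round 4 (the candidate proposes): the employer can get 58 next round, worth 0.47 × 58 = 27.26 now; the candidate offers that and keeps 52.74.
Round 3 (the employer proposes): the candidate can get 52.74 next round, worth 0.87 × 52.74 = 45.8838 now. The employer offers 45.8838 and keeps 80 − 45.8838 = 34.1162.
Round 2 (the candidate proposes): the employer can get 34.1162 next round, worth 0.47 × 34.1162 = 16.034614 now; the candidate offers that and keeps 63.965386.
Round 1 (the employer proposes): the candidate can get 63.965386 next round, worth 0.87 × 63.965386 = 55.64988582 now; the employer offers that and keeps 24.35011418.

55.65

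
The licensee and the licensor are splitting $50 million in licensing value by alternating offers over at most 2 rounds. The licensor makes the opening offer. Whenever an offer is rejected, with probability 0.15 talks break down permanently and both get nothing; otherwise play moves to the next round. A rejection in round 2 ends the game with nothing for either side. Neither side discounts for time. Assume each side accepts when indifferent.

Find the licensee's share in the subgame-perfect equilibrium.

42.5

Round 2 (the licensee proposes): rejection yields 0 for the licensor; the licensee offers 0 and keeps 50.
Round 1 (the licensor proposes): rejecting gives the licensee an expected 0.85 × 50 = 42.5, so the licensor offers 42.5, keeping 7.5.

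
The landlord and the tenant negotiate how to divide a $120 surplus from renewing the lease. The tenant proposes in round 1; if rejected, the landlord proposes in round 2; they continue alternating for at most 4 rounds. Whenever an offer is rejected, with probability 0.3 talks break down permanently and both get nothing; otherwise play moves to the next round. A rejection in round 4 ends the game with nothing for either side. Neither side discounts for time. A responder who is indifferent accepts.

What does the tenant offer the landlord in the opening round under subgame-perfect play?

Round 4 (the landlord proposes): rejection yields 0 for the tenant; the landlord offers 0 and keeps 120.
Round 3 (the tenant proposes): rejecting gives the landlord an expected 0.7 × 120 = 84. The tenant offers 84 and keeps 120 − 84 = 36.
Round 2 (the landlord proposes): rejecting gives the tenant an expected 0.7 × 36 = 25.2; the landlord offers that and keeps 94.8.
Round 1 (the tenant proposes): rejecting gives the landlord an expected 0.7 × 94.8 = 66.36. The tenant offers 66.36 and keeps 120 − 66.36 = 53.64.

66.36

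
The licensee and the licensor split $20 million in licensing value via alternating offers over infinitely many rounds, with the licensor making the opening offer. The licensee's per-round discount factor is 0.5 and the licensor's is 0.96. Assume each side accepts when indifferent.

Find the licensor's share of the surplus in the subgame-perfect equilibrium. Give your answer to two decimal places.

19.23

Let x be the licensor's share when the licensor proposes and y be the licensee's share when the licensee proposes.
The licensee accepts iff offered ≥ 0.5·y, so x = 20 − 0.5y. Symmetrically y = 20 − 0.96x.
Substituting: x = 20 − 0.5(20 − 0.96x), giving x(1 − 0.96·0.5) = 20(1 − 0.5).
So x = 20 × 0.5 / 0.52 ≈ 19.2308, and the licensee receives 20 − x ≈ 0.7692.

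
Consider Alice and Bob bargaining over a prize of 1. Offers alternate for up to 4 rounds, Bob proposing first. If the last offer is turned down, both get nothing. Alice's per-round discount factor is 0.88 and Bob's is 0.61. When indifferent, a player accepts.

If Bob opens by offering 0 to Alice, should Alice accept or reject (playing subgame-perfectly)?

Work out Alice's continuation value if the offer is rejected.
Round 4 (Alice proposes): Bob will accept anything ≥ 0, so Alice offers 0 and keeps 1.
Round 3 (Bob proposes): Alice can get 1 next round, worth 0.88 × 1 = 0.88 now, so Bob offers 0.88, keeping 0.12.
Round 2 (Alice proposes): Bob can get 0.12 next round, worth 0.61 × 0.12 = 0.0732 now, so Alice offers 0.0732, keeping 0.9268.
So by rejecting in round 1, Alice gets 0.9268 next round, worth 0.88 × 0.9268 = 0.815584 now.
Offer 0 < 0.815584, so Alice rejects.

Reject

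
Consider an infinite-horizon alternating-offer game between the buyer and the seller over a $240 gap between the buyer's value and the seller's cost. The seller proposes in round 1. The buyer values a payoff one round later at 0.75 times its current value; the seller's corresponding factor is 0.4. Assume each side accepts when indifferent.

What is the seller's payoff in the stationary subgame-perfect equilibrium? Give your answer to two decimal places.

Let x be the seller's share when the seller proposes and y be the buyer's share when the buyer proposes.
The buyer accepts iff offered ≥ 0.75·y, so x = 240 − 0.75y. Symmetrically y = 240 − 0.4x.
Substituting: x = 240 − 0.75(240 − 0.4x), giving x(1 − 0.4·0.75) = 240(1 − 0.75).
So x = 240 × 0.25 / 0.7 ≈ 85.7143, and the buyer receives 240 − x ≈ 154.2857.

85.71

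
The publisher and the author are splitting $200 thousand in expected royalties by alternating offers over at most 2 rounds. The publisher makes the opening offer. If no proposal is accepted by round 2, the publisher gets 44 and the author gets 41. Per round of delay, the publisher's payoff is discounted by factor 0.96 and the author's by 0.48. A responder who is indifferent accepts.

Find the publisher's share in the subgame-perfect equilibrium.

125.12

Round 2 (the author proposes): the publisher gets 44 if talks fail, so the author offers 44 and keeps 156.
Round 1 (the publisher proposes): the author can get 156 next round, worth 0.48 × 156 = 74.88 now; the publisher offers that and keeps 125.12.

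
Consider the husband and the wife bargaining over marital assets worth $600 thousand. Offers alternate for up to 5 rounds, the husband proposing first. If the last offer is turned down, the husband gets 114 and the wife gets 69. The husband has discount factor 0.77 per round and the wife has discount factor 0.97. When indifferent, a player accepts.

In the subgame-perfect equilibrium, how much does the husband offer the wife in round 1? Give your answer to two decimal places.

272.33

Round 5 (the husband proposes): the wife gets 69 if talks fail, so the husband offers 69 and keeps 531.
Round 4 (the wife proposes): the husband can get 531 next round, worth 0.77 × 531 = 408.87 now. The wife offers 408.87 and keeps 600 − 408.87 = 191.13.
Round 3 (the husband proposes): the wife can get 191.13 next round, worth 0.97 × 191.13 = 185.3961 now, so the husband offers 185.3961, keeping 414.6039.
Round 2 (the wife proposes): the husband can get 414.6039 next round, worth 0.77 × 414.6039 = 319.245003 now. The wife offers 319.245003 and keeps 600 − 319.245003 = 280.754997.
Round 1 (the husband proposes): the wife can get 280.754997 next round, worth 0.97 × 280.754997 = 272.33234709 now; the husband offers that and keeps 327.66765291.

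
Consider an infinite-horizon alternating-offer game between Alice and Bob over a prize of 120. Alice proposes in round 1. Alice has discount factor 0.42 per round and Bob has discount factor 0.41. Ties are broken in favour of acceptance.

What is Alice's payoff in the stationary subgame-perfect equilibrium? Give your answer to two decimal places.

Let x be Alice's share when Alice proposes and y be Bob's share when Bob proposes.
Bob accepts iff offered ≥ 0.41·y, so x = 120 − 0.41y. Symmetrically y = 120 − 0.42x.
Substituting: x = 120 − 0.41(120 − 0.42x), giving x(1 − 0.42·0.41) = 120(1 − 0.41).
So x = 120 × 0.59 / 0.8278 ≈ 85.5279, and Bob receives 120 − x ≈ 34.4721.

85.53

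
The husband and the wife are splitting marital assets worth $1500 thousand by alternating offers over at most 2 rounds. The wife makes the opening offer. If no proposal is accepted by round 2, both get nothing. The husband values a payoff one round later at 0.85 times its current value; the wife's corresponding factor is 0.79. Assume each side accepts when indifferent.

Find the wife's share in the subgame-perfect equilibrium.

Round 2 (the husband proposes): rejection yields 0 for the wife; the husband offers 0 and keeps 1500.
Round 1 (the wife proposes): the husband can get 1500 next round, worth 0.85 × 1500 = 1275 now, so the wife offers 1275, keeping 225.

225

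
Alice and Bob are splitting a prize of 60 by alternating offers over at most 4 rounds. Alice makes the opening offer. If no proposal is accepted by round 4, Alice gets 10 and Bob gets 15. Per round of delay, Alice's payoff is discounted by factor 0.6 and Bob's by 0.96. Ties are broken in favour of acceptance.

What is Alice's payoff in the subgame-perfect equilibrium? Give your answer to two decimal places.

9.31

Round 4 (Bob proposes): Alice gets 10 if talks fail, so Bob offers 10 and keeps 50.
Round 3 (Alice proposes): Bob can get 50 next round, worth 0.96 × 50 = 48 now. Alice offers 48 and keeps 60 − 48 = 12.
Round 2 (Bob proposes): Alice can get 12 next round, worth 0.6 × 12 = 7.2 now. Bob offers 7.2 and keeps 60 − 7.2 = 52.8.
Round 1 (Alice proposes): Bob can get 52.8 next round, worth 0.96 × 52.8 = 50.688 now. Alice offers 50.688 and keeps 60 − 50.688 = 9.312.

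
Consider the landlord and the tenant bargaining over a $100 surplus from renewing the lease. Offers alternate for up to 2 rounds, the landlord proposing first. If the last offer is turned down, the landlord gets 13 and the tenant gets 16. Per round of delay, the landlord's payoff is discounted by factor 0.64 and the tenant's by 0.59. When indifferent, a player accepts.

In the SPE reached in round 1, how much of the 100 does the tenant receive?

Round 2 (the tenant proposes): the landlord gets 13 if talks fail, so the tenant offers 13 and keeps 87.
Round 1 (the landlord proposes): the tenant can get 87 next round, worth 0.59 × 87 = 51.33 now; the landlord offers that and keeps 48.67.

51.33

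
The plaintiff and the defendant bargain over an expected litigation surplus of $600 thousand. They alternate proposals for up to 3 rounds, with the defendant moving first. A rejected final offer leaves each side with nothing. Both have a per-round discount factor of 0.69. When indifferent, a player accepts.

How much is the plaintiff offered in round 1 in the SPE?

By backward induction:
Round 3 (the defendant proposes): rejection yields 0 for the plaintiff; the defendant offers 0 and keeps 600.
Round 2 (the plaintiff proposes): the defendant can get 600 next round, worth 0.69 × 600 = 414 now; the plaintiff offers that and keeps 186.
Round 1 (the defendant proposes): the plaintiff can get 186 next round, worth 0.69 × 186 = 128.34 now; the defendant offers that and keeps 471.66.

128.34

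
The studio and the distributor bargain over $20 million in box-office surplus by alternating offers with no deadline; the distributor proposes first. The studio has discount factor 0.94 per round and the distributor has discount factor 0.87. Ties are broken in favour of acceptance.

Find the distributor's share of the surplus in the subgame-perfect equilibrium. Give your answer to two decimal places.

6.59

In a stationary SPE each proposer offers the other exactly their discounted continuation value.
If the distributor keeps x when proposing and the studio keeps y when proposing, then x = 20 − 0.94y and y = 20 − 0.87x.
Solving: x = 20(1 − 0.94) / (1 − 0.87·0.94) = 1.2 / 0.1822 ≈ 6.5862.
The studio gets 20 − 6.5862 ≈ 13.4138.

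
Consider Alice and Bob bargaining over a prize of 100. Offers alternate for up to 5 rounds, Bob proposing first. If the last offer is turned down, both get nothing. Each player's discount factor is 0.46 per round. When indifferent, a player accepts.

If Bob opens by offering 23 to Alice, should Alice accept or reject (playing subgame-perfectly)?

Round 5 (Bob proposes): Alice will accept anything ≥ 0, so Bob offers 0 and keeps 100.
Round 4 (Alice proposes): Bob can get 100 next round, worth 0.46 × 100 = 46 now; Alice offers that and keeps 54.
Round 3 (Bob proposes): Alice can get 54 next round, worth 0.46 × 54 = 24.84 now. Bob offers 24.84 and keeps 100 − 24.84 = 75.16.
Round 2 (Alice proposes): Bob can get 75.16 next round, worth 0.46 × 75.16 = 34.5736 now, so Alice offers 34.5736, keeping 65.4264.
So by rejecting in round 1, Alice gets 65.4264 next round, worth 0.46 × 65.4264 = 30.096144 now.
Offer 23 < 30.096144, so Alice rejects.

Reject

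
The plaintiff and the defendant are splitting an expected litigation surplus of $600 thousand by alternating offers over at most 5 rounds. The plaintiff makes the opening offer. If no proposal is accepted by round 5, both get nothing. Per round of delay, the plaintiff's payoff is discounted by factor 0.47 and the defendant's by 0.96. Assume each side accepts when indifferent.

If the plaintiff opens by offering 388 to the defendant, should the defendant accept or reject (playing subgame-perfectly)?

Round 5 (the plaintiff proposes): rejection yields 0 for the defendant; the plaintiff offers 0 and keeps 600.
Round 4 (the defendant proposes): the plaintiff can get 600 next round, worth 0.47 × 600 = 282 now; the defendant offers that and keeps 318.
Round 3 (the plaintiff proposes): the defendant can get 318 next round, worth 0.96 × 318 = 305.28 now, so the plaintiff offers 305.28, keeping 294.72.
Round 2 (the defendant proposes): the plaintiff can get 294.72 next round, worth 0.47 × 294.72 = 138.5184 now, so the defendant offers 138.5184, keeping 461.4816.
So by rejecting in round 1, the defendant gets 461.4816 next round, worth 0.96 × 461.4816 = 443.022336 now.
Offer 388 < 443.022336, so the defendant rejects.

Reject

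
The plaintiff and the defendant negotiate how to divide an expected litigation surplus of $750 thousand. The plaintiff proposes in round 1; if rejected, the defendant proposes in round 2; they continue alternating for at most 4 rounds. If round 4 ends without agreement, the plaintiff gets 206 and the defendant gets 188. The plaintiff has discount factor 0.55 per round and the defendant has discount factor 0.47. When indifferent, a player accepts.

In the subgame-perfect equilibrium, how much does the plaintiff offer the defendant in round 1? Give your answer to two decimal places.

Round 4 (the defendant proposes): the plaintiff gets 206 if talks fail, so the defendant offers 206 and keeps 544.
Round 3 (the plaintiff proposes): the defendant can get 544 next round, worth 0.47 × 544 = 255.68 now; the plaintiff offers that and keeps 494.32.
Round 2 (the defendant proposes): the plaintiff can get 494.32 next round, worth 0.55 × 494.32 = 271.876 now. The defendant offers 271.876 and keeps 750 − 271.876 = 478.124.
Round 1 (the plaintiff proposes): the defendant can get 478.124 next round, worth 0.47 × 478.124 = 224.71828 now, so the plaintiff offers 224.71828, keeping 525.28172.

224.72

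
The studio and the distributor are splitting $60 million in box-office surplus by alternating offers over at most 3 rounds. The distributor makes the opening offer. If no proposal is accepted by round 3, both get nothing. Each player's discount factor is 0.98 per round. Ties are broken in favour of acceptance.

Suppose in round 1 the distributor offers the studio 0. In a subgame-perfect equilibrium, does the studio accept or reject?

Reject

Round 3 (the distributor proposes): rejection yields 0 for the studio; the distributor offers 0 and keeps 60.
Round 2 (the studio proposes): the distributor can get 60 next round, worth 0.98 × 60 = 58.8 now, so the studio offers 58.8, keeping 1.2.
So by rejecting in round 1, the studio gets 1.2 next round, worth 0.98 × 1.2 = 1.176 now.
Offer 0 < 1.176, so the studio rejects.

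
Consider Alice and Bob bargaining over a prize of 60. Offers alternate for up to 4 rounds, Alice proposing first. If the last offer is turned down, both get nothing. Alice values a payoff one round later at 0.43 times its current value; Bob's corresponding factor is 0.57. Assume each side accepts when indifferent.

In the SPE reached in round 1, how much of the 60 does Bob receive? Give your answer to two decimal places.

Work backward from the last round.
Round 4 (Bob proposes): Alice will accept anything ≥ 0, so Bob offers 0 and keeps 60.
Round 3 (Alice proposes): Bob can get 60 next round, worth 0.57 × 60 = 34.2 now; Alice offers that and keeps 25.8.
Round 2 (Bob proposes): Alice can get 25.8 next round, worth 0.43 × 25.8 = 11.094 now; Bob offers that and keeps 48.906.
Round 1 (Alice proposes): Bob can get 48.906 next round, worth 0.57 × 48.906 = 27.87642 now. Alice offers 27.87642 and keeps 60 − 27.87642 = 32.12358.

27.88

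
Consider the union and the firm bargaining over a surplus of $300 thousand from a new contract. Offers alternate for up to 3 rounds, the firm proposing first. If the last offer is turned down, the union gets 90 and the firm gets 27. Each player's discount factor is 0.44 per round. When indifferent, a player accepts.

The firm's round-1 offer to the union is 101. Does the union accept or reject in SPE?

Accept

Round 3 (the firm proposes): the union gets 90 if talks fail, so the firm offers 90 and keeps 210.
Round 2 (the union proposes): the firm can get 210 next round, worth 0.44 × 210 = 92.4 now. The union offers 92.4 and keeps 300 − 92.4 = 207.6.
So by rejecting in round 1, the union gets 207.6 next round, worth 0.44 × 207.6 = 91.344 now.
Offer 101 ≥ 91.344, so the union accepts.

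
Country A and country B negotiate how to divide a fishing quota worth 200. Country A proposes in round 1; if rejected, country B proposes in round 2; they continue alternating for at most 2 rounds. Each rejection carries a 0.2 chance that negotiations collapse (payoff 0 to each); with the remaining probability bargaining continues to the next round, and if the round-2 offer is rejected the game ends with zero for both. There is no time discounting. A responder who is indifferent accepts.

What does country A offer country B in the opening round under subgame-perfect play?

Round 2 (country B proposes): country A will accept anything ≥ 0, so country B offers 0 and keeps 200.
Round 1 (country A proposes): rejecting gives country B an expected 0.8 × 200 = 160. Country A offers 160 and keeps 200 − 160 = 40.

160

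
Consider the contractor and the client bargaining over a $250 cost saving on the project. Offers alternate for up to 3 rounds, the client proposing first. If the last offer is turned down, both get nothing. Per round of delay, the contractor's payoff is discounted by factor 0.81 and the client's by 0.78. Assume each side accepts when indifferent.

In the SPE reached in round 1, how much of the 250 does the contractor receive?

44.55

Round 3 (the client proposes): the contractor will accept anything ≥ 0, so the client offers 0 and keeps 250.
Round 2 (the contractor proposes): the client can get 250 next round, worth 0.78 × 250 = 195 now, so the contractor offers 195, keeping 55.
Round 1 (the client proposes): the contractor can get 55 next round, worth 0.81 × 55 = 44.55 now, so the client offers 44.55, keeping 205.45.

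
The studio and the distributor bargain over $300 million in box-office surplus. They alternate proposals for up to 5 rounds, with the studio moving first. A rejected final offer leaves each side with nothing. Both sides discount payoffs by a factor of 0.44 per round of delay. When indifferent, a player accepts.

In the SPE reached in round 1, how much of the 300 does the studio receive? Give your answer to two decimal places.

211.77

Round 5 (the studio proposes): the distributor will accept anything ≥ 0, so the studio offers 0 and keeps 300.
Round 4 (the distributor proposes): the studio can get 300 next round, worth 0.44 × 300 = 132 now; the distributor offers that and keeps 168.
Round 3 (the studio proposes): the distributor can get 168 next round, worth 0.44 × 168 = 73.92 now, so the studio offers 73.92, keeping 226.08.
Round 2 (the distributor proposes): the studio can get 226.08 next round, worth 0.44 × 226.08 = 99.4752 now, so the distributor offers 99.4752, keeping 200.5248.
Round 1 (the studio proposes): the distributor can get 200.5248 next round, worth 0.44 × 200.5248 = 88.230912 now, so the studio offers 88.230912, keeping 211.769088.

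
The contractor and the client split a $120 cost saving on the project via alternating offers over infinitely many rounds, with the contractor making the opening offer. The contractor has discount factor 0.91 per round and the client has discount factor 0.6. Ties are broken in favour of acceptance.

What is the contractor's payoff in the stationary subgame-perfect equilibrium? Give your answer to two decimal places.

105.73

Let x be the contractor's share when the contractor proposes and y be the client's share when the client proposes.
The client accepts iff offered ≥ 0.6·y, so x = 120 − 0.6y. Symmetrically y = 120 − 0.91x.
Substituting: x = 120 − 0.6(120 − 0.91x), giving x(1 − 0.91·0.6) = 120(1 − 0.6).
So x = 120 × 0.4 / 0.454 ≈ 105.7269, and the client receives 120 − x ≈ 14.2731.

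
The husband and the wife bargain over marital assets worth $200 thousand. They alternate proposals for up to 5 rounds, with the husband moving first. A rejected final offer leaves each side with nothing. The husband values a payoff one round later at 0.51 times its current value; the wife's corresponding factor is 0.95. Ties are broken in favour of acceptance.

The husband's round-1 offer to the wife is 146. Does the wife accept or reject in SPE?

Work out the wife's continuation value if the offer is rejected.
Round 5 (the husband proposes): rejection yields 0 for the wife; the husband offers 0 and keeps 200.
Round 4 (the wife proposes): the husband can get 200 next round, worth 0.51 × 200 = 102 now; the wife offers that and keeps 98.
Round 3 (the husband proposes): the wife can get 98 next round, worth 0.95 × 98 = 93.1 now; the husband offers that and keeps 106.9.
Round 2 (the wife proposes): the husband can get 106.9 next round, worth 0.51 × 106.9 = 54.519 now, so the wife offers 54.519, keeping 145.481.
So by rejecting in round 1, the wife gets 145.481 next round, worth 0.95 × 145.481 = 138.20695 now.
Offer 146 ≥ 138.20695, so the wife accepts.

Accept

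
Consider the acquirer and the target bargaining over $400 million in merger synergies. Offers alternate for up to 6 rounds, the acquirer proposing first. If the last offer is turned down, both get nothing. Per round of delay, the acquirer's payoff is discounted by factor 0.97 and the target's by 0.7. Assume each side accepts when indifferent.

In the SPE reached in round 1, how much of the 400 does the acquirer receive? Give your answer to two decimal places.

Solve by backward induction from round 6.
Round 6 (the target proposes): the acquirer will accept anything ≥ 0, so the target offers 0 and keeps 400.
Round 5 (the acquirer proposes): the target can get 400 next round, worth 0.7 × 400 = 280 now, so the acquirer offers 280, keeping 120.
Round 4 (the target proposes): the acquirer can get 120 next round, worth 0.97 × 120 = 116.4 now. The target offers 116.4 and keeps 400 − 116.4 = 283.6.
Round 3 (the acquirer proposes): the target can get 283.6 next round, worth 0.7 × 283.6 = 198.52 now; the acquirer offers that and keeps 201.48.
Round 2 (the target proposes): the acquirer can get 201.48 next round, worth 0.97 × 201.48 = 195.4356 now, so the target offers 195.4356, keeping 204.5644.
Round 1 (the acquirer proposes): the target can get 204.5644 next round, worth 0.7 × 204.5644 = 143.19508 now. The acquirer offers 143.19508 and keeps 400 − 143.19508 = 256.80492.

256.80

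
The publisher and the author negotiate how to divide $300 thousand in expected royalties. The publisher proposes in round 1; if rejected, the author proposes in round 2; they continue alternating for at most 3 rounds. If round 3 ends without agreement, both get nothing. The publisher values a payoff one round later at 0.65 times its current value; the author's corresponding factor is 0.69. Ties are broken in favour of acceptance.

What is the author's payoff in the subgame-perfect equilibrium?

72.45

By backward induction:
Round 3 (the publisher proposes): rejection yields 0 for the author; the publisher offers 0 and keeps 300.
Round 2 (the author proposes): the publisher can get 300 next round, worth 0.65 × 300 = 195 now, so the author offers 195, keeping 105.
Round 1 (the publisher proposes): the author can get 105 next round, worth 0.69 × 105 = 72.45 now; the publisher offers that and keeps 227.55.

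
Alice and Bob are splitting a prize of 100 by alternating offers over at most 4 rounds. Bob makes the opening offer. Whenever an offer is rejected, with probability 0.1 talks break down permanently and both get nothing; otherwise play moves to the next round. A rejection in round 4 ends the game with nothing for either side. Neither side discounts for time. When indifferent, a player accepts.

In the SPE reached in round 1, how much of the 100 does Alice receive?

Round 4 (Alice proposes): rejection yields 0 for Bob; Alice offers 0 and keeps 100.
Round 3 (Bob proposes): rejecting gives Alice an expected 0.9 × 100 = 90; Bob offers that and keeps 10.
Round 2 (Alice proposes): rejecting gives Bob an expected 0.9 × 10 = 9. Alice offers 9 and keeps 100 − 9 = 91.
Round 1 (Bob proposes): rejecting gives Alice an expected 0.9 × 91 = 81.9; Bob offers that and keeps 18.1.

81.9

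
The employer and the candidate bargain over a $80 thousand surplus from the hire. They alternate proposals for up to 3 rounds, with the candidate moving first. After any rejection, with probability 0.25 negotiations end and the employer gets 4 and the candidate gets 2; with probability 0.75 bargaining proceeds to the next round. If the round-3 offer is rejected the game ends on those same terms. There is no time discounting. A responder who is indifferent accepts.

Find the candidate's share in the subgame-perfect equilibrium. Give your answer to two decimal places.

62.13

By backward induction:
Round 3 (the candidate proposes): the employer gets 4 if talks fail, so the candidate offers 4 and keeps 76.
Round 2 (the employer proposes): rejecting gives the candidate an expected 0.75 × 76 + 0.25 × 2 = 57.5. The employer offers 57.5 and keeps 80 − 57.5 = 22.5.
Round 1 (the candidate proposes): rejecting gives the employer an expected 0.75 × 22.5 + 0.25 × 4 = 17.875; the candidate offers that and keeps 62.125.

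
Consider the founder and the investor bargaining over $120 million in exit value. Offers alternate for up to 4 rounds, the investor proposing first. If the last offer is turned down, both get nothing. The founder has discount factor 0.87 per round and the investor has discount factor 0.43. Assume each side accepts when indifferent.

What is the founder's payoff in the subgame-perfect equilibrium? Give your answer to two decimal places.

Round 4 (the founder proposes): the investor will accept anything ≥ 0, so the founder offers 0 and keeps 120.
Round 3 (the investor proposes): the founder can get 120 next round, worth 0.87 × 120 = 104.4 now, so the investor offers 104.4, keeping 15.6.
Round 2 (the founder proposes): the investor can get 15.6 next round, worth 0.43 × 15.6 = 6.708 now. The founder offers 6.708 and keeps 120 − 6.708 = 113.292.
Round 1 (the investor proposes): the founder can get 113.292 next round, worth 0.87 × 113.292 = 98.56404 now. The investor offers 98.56404 and keeps 120 − 98.56404 = 21.43596.

98.56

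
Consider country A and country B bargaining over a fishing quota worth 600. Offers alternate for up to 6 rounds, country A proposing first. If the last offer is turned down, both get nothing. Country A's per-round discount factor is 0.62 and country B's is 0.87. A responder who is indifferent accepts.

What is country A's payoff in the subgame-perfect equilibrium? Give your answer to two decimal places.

142.77

Round 6 (country B proposes): rejection yields 0 for country A; country B offers 0 and keeps 600.
Round 5 (country A proposes): country B can get 600 next round, worth 0.87 × 600 = 522 now. Country A offers 522 and keeps 600 − 522 = 78.
Round 4 (country B proposes): country A can get 78 next round, worth 0.62 × 78 = 48.36 now; country B offers that and keeps 551.64.
Round 3 (country A proposes): country B can get 551.64 next round, worth 0.87 × 551.64 = 479.9268 now, so country A offers 479.9268, keeping 120.0732.
Round 2 (country B proposes): country A can get 120.0732 next round, worth 0.62 × 120.0732 = 74.445384 now; country B offers that and keeps 525.554616.
Round 1 (country A proposes): country B can get 525.554616 next round, worth 0.87 × 525.554616 = 457.23251592 now, so country A offers 457.23251592, keeping 142.76748408.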